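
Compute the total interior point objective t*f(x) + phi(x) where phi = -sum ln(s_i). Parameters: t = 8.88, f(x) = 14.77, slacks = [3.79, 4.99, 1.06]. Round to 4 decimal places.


Step 1: Compute log-barrier.
ln values: [1.3324, 1.6074, 0.0583]
phi = -(1.3324 + 1.6074 + 0.0583) = -2.9981
Step 2: Compute augmented objective.
t*f(x) = 8.88*14.77 = 131.1576
Total = 131.1576 - 2.9981 = 128.1595


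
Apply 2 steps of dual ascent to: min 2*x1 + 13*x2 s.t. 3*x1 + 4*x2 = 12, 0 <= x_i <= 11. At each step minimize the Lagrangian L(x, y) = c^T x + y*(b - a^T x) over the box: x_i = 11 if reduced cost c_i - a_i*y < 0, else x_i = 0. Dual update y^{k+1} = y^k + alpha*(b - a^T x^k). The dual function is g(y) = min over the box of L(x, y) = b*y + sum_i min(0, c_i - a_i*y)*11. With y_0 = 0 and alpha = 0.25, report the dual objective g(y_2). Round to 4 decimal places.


Dual ascent for LP: min 2*x1 + 13*x2, 3*x1 + 4*x2 = 12, 0 <= x_i <= 11
Step 1: y^k = 0.0, reduced costs: (2.0, 13.0)
  x^k = (0.0, 0.0), subgradient = b - a^T x = 12.0
  y^{k+1} = 0.0 + 0.25*12.0 = 3.0
Step 2: y^k = 3.0, reduced costs: (-7.0, 1.0)
  x^k = (11.0, 0.0), subgradient = b - a^T x = -21.0
  y^{k+1} = 3.0 + 0.25*-21.0 = -2.25
Dual objective at y_2 = -2.25: reduced costs (8.75, 22.0), box minimizer x = (0.0, 0.0)
g(y_2) = b*y + (c1 - a1*y)*x1 + (c2 - a2*y)*x2 = 12*(-2.25) + 8.75*0.0 + 22.0*0.0 = -27.0 + 0.0 + 0.0 = -27.0


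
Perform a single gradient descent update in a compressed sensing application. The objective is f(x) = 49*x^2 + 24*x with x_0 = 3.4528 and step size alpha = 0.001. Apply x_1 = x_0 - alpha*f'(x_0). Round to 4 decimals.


We compute the gradient at x_0 and apply the update.
f'(x) = 98*x + 24
f'(3.4528) = 98*3.4528 + 24 = 362.3744
x_1 = 3.4528 - 0.001*362.3744 = 3.0904


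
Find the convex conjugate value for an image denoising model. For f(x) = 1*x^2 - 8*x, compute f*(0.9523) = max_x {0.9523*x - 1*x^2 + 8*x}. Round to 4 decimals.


f*(y) = sup_x {y*x - a*x^2 - b*x} = sup_x {(y-b)*x - a*x^2}
FOC: (y - b) - 2a*x = 0 => x* = (y - b)/(2a)
x* = (0.9523 + 8)/(2*1) = 4.4762
f*(0.9523) = (y-b)^2/(4a) = (0.9523 + 8)^2/(4*1)
= 80.1437/4 = 20.0359


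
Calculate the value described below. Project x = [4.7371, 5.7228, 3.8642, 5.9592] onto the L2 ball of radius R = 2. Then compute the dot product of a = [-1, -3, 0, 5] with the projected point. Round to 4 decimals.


Step 1: Compute ||x|| (intermediates to 6 decimals).
||x|| = sqrt(4.7371^2 + 5.7228^2 + 3.8642^2 + 5.9592^2) = 10.277872
Step 2: Project.
Since ||x|| > R, scale = R/||x|| = 2/10.277872 = 0.194593, proj(x) = scale * x
proj(x) = [0.921807, 1.113617, 0.751946, 1.159619]
Step 3: Dot product.
a^T * proj(x) = -1*0.921807 - 3*1.113617 + 0*0.751946 + 5*1.159619 = 1.5354


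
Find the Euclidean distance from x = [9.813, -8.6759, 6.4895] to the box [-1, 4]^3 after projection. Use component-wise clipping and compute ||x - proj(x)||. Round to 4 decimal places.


Project each component onto [-1, 4].
clip(9.813) = 4.0, clip(-8.6759) = -1.0, clip(6.4895) = 4.0
Projection = [4.0, -1.0, 4.0]
Squared diffs: [33.791, 58.9194, 6.1976]
Distance = sqrt(98.908) = 9.9453


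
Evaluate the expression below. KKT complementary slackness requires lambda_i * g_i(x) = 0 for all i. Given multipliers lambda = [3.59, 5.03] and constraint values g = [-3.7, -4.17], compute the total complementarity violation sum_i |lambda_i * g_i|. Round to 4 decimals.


KKT complementary slackness check:
lambda_1 * g_1 = 3.59 * -3.7 = -13.283
lambda_2 * g_2 = 5.03 * -4.17 = -20.9751
Total violation = 13.283 + 20.9751 = 34.2581


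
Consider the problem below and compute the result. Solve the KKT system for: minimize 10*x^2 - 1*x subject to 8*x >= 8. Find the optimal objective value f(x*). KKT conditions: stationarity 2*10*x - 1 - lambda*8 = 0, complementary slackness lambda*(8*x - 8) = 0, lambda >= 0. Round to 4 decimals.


Step 1: Try lambda = 0 (constraint inactive).
x_unc = 1/(2*10) = 0.05
Check: 8*0.05 = 0.4 < 8 -- violated!
Step 2: Constraint must be active: 8*x = 8
x* = 8/8 = 1.0
lambda = (2*10*1.0 - 1)/8 = 2.375
Step 3: Compute optimal value.
f(x*) = 10*1.0^2 - 1*1.0 = 9.0


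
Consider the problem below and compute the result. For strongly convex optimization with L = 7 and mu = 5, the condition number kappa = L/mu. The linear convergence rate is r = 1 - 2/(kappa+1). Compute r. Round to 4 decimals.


Step 1: Compute the condition number.
kappa = L/mu = 7/5 = 1.4
Step 2: Compute the convergence rate.
r = 1 - 2/(kappa + 1) = 1 - 2*mu/(L + mu) = (L - mu)/(L + mu) = 2/12 = 0.1667


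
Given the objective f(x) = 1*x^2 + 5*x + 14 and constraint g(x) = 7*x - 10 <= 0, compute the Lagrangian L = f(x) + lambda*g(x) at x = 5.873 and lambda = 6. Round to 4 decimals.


Step 1: Evaluate f(x).
f(5.873) = 1*5.873^2 + 5*5.873 + 14 = 77.8571
Step 2: Evaluate g(x).
g(5.873) = 7*5.873 - 10 = 31.111
Step 3: Compute Lagrangian.
L = 77.8571 + 6*31.111 = 264.5231


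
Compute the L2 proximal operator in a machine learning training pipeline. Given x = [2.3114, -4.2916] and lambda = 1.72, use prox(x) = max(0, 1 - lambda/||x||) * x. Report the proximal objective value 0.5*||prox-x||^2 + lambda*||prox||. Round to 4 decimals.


Step 1: Compute ||x||.
||x|| = 4.8745
Step 2: Compute scaling factor.
scale = max(0, 1 - 1.72/4.8745) = 0.6471
Step 3: prox(x) = [1.4958, -2.7773]
||prox(x)|| = 3.1545
Step 4: Proximal objective.
0.5*||prox-x||^2 = 1.4792
lambda*||prox|| = 5.4257
Total = 6.9049


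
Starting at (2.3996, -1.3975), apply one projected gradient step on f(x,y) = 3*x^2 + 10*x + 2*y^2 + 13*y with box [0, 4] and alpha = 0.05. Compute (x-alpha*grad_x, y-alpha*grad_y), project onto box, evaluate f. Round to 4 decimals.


Step 1: Compute gradient at (2.3996, -1.3975).
grad_x = 2*3*2.3996 + 10 = 24.3976
grad_y = 2*2*-1.3975 + 13 = 7.41
Step 2: Gradient step.
x_raw = 2.3996 - 0.05*24.3976 = 1.1797
y_raw = -1.3975 - 0.05*7.41 = -1.768
Step 3: Project onto [0, 4].
x_proj = clip(1.1797) = 1.1797
y_proj = clip(-1.768) = 0.0
Step 4: Evaluate f.
f(1.1797, 0.0) = 15.9724


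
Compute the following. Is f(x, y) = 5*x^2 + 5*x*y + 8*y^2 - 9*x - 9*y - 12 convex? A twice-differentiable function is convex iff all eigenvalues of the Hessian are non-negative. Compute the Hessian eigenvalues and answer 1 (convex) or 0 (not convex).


The Hessian of f(x,y) = 5*x^2 + 5*x*y + 8*y^2 - 9*x - 9*y - 12 is:
H = [[10, 5], [5, 16]]
Trace = 10 + 16 = 26
Determinant = 10*16 - (5)^2 = 135
Discriminant = (26)^2 - 4*135 = 136.0
Eigenvalues: lambda_1 = 7.169, lambda_2 = 18.831
The function is convex.

1


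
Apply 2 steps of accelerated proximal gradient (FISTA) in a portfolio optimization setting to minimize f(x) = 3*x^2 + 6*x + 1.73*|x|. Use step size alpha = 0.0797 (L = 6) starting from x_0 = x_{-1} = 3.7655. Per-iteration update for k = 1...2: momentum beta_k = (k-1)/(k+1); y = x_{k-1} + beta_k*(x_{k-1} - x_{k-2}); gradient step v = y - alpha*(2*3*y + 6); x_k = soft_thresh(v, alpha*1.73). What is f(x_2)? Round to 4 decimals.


FISTA on f(x) = 3*x^2 + 6*x + 1.73*|x|
L = 6, alpha = 0.0797
Iteration 1: beta = 0.0, y = 3.7655 + 0.0*(3.7655 - 3.7655) = 3.7655
  grad(y) = 28.593, v = y - alpha*grad = 1.4866
  prox(v) = soft_thresh(1.4866, 0.1379) = 1.3488
Iteration 2: beta = 0.3333, y = 1.3488 + 0.3333*(1.3488 - 3.7655) = 0.5432
  grad(y) = 9.2591, v = y - alpha*grad = -0.1948
  prox(v) = soft_thresh(-0.1948, 0.1379) = -0.0569
f(x_2) = 3*(-0.0569)^2 + 6*(-0.0569) + 1.73*|-0.0569| = -0.2332


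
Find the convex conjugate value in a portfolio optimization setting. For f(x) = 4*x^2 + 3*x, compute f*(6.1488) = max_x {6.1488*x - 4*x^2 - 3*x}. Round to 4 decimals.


f*(y) = sup_x {y*x - a*x^2 - b*x} = sup_x {(y-b)*x - a*x^2}
FOC: (y - b) - 2a*x = 0 => x* = (y - b)/(2a)
x* = (6.1488 - 3)/(2*4) = 0.3936
f*(6.1488) = (y-b)^2/(4a) = (6.1488 - 3)^2/(4*4)
= 9.9149/16 = 0.6197


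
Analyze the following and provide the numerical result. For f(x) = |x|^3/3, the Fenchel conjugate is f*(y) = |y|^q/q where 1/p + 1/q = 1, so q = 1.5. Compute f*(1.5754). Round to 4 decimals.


The conjugate exponent q satisfies 1/p + 1/q = 1.
p = 3, so q = 3/(3 - 1) = 1.5
|y|^q = 1.5754^1.5 = 1.9774
f*(1.5754) = 1.9774 / 1.5 = 1.3182


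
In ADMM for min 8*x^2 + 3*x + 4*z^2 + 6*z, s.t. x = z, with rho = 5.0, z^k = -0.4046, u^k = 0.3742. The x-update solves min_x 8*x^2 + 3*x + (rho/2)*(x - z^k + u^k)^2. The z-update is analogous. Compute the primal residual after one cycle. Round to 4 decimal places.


ADMM iteration with rho = 5.0, z^k = -0.4046, u^k = 0.3742
Step 1: x-update.
Minimize 8*x^2 + 3*x + (5.0/2)*(x + 0.4046 + 0.3742)^2
FOC: (2*8 + 5.0)*x = -3 + 5.0*(-0.4046 - 0.3742)
x^{k+1} = -0.3283
Step 2: z-update.
Minimize 4*z^2 + 6*z + (5.0/2)*(-0.3283 - z + 0.3742)^2
FOC: (2*4 + 5.0)*z = -6 + 5.0*(-0.3283 + 0.3742)
z^{k+1} = -0.4439
Step 3: u-update.
u^{k+1} = 0.3742 - 0.3283 + 0.4439 = 0.4898
Step 4: Primal residual = |-0.3283 + 0.4439| = 0.1156


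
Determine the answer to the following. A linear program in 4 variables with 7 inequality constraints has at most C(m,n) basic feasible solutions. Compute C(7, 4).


Each vertex corresponds to some choice of n active constraints out of m, so the number of vertices is at most C(m, n) = m! / (n!(m-n)!).
m = 7, n = 4
Numerator: 7 * 6 * 5 * 4
Denominator: 4! = 24
C(7, 4) = 35


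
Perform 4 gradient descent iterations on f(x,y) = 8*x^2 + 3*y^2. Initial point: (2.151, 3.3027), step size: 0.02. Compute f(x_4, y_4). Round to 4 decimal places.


Gradient descent on f(x,y) = 8*x^2 + 3*y^2.
Starting point: (2.151, 3.3027), alpha = 0.02
Step 1: grad_x = 2*8*2.151 = 34.416, grad_y = 2*3*3.3027 = 19.8162
  x_1 = 2.151 - 0.02*34.416 = 1.4627
  y_1 = 3.3027 - 0.02*19.8162 = 2.9064
Step 2: grad_x = 2*8*1.4627 = 23.4029, grad_y = 2*3*2.9064 = 17.4383
  x_2 = 1.4627 - 0.02*23.4029 = 0.9946
  y_2 = 2.9064 - 0.02*17.4383 = 2.5576
Step 3: grad_x = 2*8*0.9946 = 15.914, grad_y = 2*3*2.5576 = 15.3457
  x_3 = 0.9946 - 0.02*15.914 = 0.6763
  y_3 = 2.5576 - 0.02*15.3457 = 2.2507
Step 4: grad_x = 2*8*0.6763 = 10.8215, grad_y = 2*3*2.2507 = 13.5042
  x_4 = 0.6763 - 0.02*10.8215 = 0.4599
  y_4 = 2.2507 - 0.02*13.5042 = 1.9806
f(0.4599, 1.9806) = 8*0.4599^2 + 3*1.9806^2 = 13.4607


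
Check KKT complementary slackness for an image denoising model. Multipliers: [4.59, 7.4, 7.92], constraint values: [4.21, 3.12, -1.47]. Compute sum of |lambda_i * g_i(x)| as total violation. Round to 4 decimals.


KKT complementary slackness check:
lambda_1 * g_1 = 4.59 * 4.21 = 19.3239
lambda_2 * g_2 = 7.4 * 3.12 = 23.088
lambda_3 * g_3 = 7.92 * -1.47 = -11.6424
Total violation = 19.3239 + 23.088 + 11.6424 = 54.0543


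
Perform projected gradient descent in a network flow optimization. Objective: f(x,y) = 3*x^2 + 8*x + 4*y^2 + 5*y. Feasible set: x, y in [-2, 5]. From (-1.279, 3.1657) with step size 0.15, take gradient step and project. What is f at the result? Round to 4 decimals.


Step 1: Compute gradient at (-1.279, 3.1657).
grad_x = 2*3*-1.279 + 8 = 0.326
grad_y = 2*4*3.1657 + 5 = 30.3256
Step 2: Gradient step.
x_raw = -1.279 - 0.15*0.326 = -1.3279
y_raw = 3.1657 - 0.15*30.3256 = -1.3831
Step 3: Project onto [-2, 5].
x_proj = clip(-1.3279) = -1.3279
y_proj = clip(-1.3831) = -1.3831
Step 4: Evaluate f.
f(-1.3279, -1.3831) = -4.5966


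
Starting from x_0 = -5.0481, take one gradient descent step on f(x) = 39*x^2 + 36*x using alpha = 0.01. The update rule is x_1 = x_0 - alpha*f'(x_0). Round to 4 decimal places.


We compute the gradient at x_0 and apply the update.
f'(x) = 78*x + 36
f'(-5.0481) = 78*-5.0481 + 36 = -357.7518
x_1 = -5.0481 - 0.01*-357.7518 = -1.4706


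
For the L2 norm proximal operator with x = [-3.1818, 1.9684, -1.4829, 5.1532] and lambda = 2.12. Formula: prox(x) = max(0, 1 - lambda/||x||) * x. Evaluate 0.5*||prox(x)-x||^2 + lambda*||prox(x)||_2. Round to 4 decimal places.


Step 1: Compute ||x||.
||x|| = 6.5386
Step 2: Compute scaling factor.
scale = max(0, 1 - 2.12/6.5386) = 0.6758
Step 3: prox(x) = [-2.1502, 1.3302, -1.0021, 3.4824]
||prox(x)|| = 4.4186
Step 4: Proximal objective.
0.5*||prox-x||^2 = 2.2472
lambda*||prox|| = 9.3674
Total = 11.6146


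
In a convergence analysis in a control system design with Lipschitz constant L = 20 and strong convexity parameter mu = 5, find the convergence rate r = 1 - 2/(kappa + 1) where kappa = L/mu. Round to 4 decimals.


Step 1: Compute the condition number.
kappa = L/mu = 20/5 = 4.0
Step 2: Compute the convergence rate.
r = 1 - 2/(kappa + 1) = 1 - 2*mu/(L + mu) = (L - mu)/(L + mu) = 15/25 = 0.6


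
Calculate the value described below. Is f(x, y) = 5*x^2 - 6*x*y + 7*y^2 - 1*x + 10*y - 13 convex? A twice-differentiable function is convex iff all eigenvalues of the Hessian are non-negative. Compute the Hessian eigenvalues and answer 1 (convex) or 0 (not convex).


The Hessian of f(x,y) = 5*x^2 - 6*x*y + 7*y^2 - 1*x + 10*y - 13 is:
H = [[10, -6], [-6, 14]]
Trace = 10 + 14 = 24
Determinant = 10*14 - (-6)^2 = 104
Discriminant = (24)^2 - 4*104 = 160.0
Eigenvalues: lambda_1 = 5.6754, lambda_2 = 18.3246
The function is convex.

1


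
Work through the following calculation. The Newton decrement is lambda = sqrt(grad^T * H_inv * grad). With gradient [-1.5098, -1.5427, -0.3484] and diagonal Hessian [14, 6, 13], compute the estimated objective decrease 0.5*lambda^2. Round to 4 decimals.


Step 1: H is diagonal, so H^(-1) * g = [-0.1078, -0.2571, -0.0268].
Step 2: g^T H^(-1) g = sum_i g_i^2 / H_ii
  = (-1.5098)^2/14 + (-1.5427)^2/6 + (-0.3484)^2/13
  = 0.1628 + 0.3967 + 0.0093 = 0.5688
Step 3: Objective decrease = 0.5 * g^T H^(-1) g = 0.2844


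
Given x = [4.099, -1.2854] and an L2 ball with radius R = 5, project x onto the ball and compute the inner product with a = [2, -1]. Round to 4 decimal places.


Step 1: Compute ||x|| (intermediates to 6 decimals).
||x|| = sqrt(4.099^2 + (-1.2854)^2) = 4.295818
Step 2: Project.
Since ||x|| <= R, proj = x (no scaling needed).
proj(x) = [4.099, -1.2854]
Step 3: Dot product.
a^T * proj(x) = 2*4.099 - 1*(-1.2854) = 9.4834


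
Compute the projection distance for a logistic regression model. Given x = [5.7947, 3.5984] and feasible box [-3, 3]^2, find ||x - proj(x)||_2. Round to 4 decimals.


Project each component onto [-3, 3].
clip(5.7947) = 3.0, clip(3.5984) = 3.0
Projection = [3.0, 3.0]
Squared diffs: [7.8103, 0.3581]
Distance = sqrt(8.1684) = 2.858


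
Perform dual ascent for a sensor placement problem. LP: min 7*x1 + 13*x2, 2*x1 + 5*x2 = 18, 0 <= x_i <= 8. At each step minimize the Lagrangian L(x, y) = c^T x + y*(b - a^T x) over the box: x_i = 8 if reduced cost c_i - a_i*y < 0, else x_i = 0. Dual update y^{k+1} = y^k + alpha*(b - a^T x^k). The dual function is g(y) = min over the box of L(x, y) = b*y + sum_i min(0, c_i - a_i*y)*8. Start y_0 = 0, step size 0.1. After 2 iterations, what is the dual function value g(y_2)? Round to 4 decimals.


Dual ascent for LP: min 7*x1 + 13*x2, 2*x1 + 5*x2 = 18, 0 <= x_i <= 8
Step 1: y^k = 0.0, reduced costs: (7.0, 13.0)
  x^k = (0.0, 0.0), subgradient = b - a^T x = 18.0
  y^{k+1} = 0.0 + 0.1*18.0 = 1.8
Step 2: y^k = 1.8, reduced costs: (3.4, 4.0)
  x^k = (0.0, 0.0), subgradient = b - a^T x = 18.0
  y^{k+1} = 1.8 + 0.1*18.0 = 3.6
Dual objective at y_2 = 3.6: reduced costs (-0.2, -5.0), box minimizer x = (8.0, 8.0)
g(y_2) = b*y + (c1 - a1*y)*x1 + (c2 - a2*y)*x2 = 18*3.6 + (-0.2)*8.0 + (-5.0)*8.0 = 64.8 - 1.6 - 40.0 = 23.2


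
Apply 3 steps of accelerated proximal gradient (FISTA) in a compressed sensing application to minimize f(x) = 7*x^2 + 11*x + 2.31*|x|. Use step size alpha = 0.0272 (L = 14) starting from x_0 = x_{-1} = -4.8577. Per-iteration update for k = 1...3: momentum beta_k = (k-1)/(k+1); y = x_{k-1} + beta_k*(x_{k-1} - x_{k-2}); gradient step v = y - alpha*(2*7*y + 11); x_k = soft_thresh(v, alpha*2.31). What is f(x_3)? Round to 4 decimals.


FISTA on f(x) = 7*x^2 + 11*x + 2.31*|x|
L = 14, alpha = 0.0272
Iteration 1: beta = 0.0, y = -4.8577 + 0.0*(-4.8577 + 4.8577) = -4.8577
  grad(y) = -57.0078, v = y - alpha*grad = -3.3071
  prox(v) = soft_thresh(-3.3071, 0.0628) = -3.2443
Iteration 2: beta = 0.3333, y = -3.2443 + 0.3333*(-3.2443 + 4.8577) = -2.7064
  grad(y) = -26.8902, v = y - alpha*grad = -1.975
  prox(v) = soft_thresh(-1.975, 0.0628) = -1.9122
Iteration 3: beta = 0.5, y = -1.9122 + 0.5*(-1.9122 + 3.2443) = -1.2462
  grad(y) = -6.4463, v = y - alpha*grad = -1.0708
  prox(v) = soft_thresh(-1.0708, 0.0628) = -1.008
f(x_3) = 7*(-1.008)^2 + 11*(-1.008) + 2.31*|-1.008| = -1.6471


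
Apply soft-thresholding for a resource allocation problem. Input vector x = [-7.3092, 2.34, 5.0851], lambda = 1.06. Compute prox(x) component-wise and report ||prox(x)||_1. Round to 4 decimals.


Soft-thresholding with lambda = 1.06:
prox(-7.3092) = sign(-7.3092)*max(|-7.3092| - 1.06, 0) = -6.2492
prox(2.34) = sign(2.34)*max(|2.34| - 1.06, 0) = 1.28
prox(5.0851) = sign(5.0851)*max(|5.0851| - 1.06, 0) = 4.0251
prox(x) = [-6.2492, 1.28, 4.0251]
||prox(x)||_1 = 6.2492 + 1.28 + 4.0251 = 11.5543


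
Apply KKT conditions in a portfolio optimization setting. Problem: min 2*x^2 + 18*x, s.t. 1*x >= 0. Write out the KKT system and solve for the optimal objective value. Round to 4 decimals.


Step 1: Try lambda = 0 (constraint inactive).
x_unc = -18/(2*2) = -4.5
Check: 1*-4.5 = -4.5 < 0 -- violated!
Step 2: Constraint must be active: 1*x = 0
x* = 0/1 = 0.0
lambda = (2*2*0.0 + 18)/1 = 18.0
Step 3: Compute optimal value.
f(x*) = 2*0.0^2 + 18*0.0 = 0.0


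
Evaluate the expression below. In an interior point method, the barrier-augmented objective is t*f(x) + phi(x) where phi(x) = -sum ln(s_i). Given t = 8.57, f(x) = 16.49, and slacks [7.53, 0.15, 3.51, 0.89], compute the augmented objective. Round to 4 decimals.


Step 1: Compute log-barrier.
ln values: [2.0189, -1.8971, 1.2556, -0.1165]
phi = -(2.0189 - 1.8971 + 1.2556 - 0.1165) = -1.2609
Step 2: Compute augmented objective.
t*f(x) = 8.57*16.49 = 141.3193
Total = 141.3193 - 1.2609 = 140.0584


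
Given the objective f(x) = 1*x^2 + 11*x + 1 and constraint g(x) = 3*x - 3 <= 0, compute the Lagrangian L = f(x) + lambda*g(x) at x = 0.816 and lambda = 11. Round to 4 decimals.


Step 1: Evaluate f(x).
f(0.816) = 1*0.816^2 + 11*0.816 + 1 = 10.6419
Step 2: Evaluate g(x).
g(0.816) = 3*0.816 - 3 = -0.552
Step 3: Compute Lagrangian.
L = 10.6419 + 11*-0.552 = 4.5699


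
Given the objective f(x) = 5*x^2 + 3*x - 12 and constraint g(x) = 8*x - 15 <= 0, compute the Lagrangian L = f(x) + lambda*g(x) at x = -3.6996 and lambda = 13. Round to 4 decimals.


Step 1: Evaluate f(x).
f(-3.6996) = 5*(-3.6996)^2 + 3*(-3.6996) - 12 = 45.3364
Step 2: Evaluate g(x).
g(-3.6996) = 8*-3.6996 - 15 = -44.5968
Step 3: Compute Lagrangian.
L = 45.3364 + 13*-44.5968 = -534.422


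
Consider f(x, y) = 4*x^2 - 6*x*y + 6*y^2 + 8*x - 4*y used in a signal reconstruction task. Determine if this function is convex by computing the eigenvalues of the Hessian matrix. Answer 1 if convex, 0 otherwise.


The Hessian of f(x,y) = 4*x^2 - 6*x*y + 6*y^2 + 8*x - 4*y is:
H = [[8, -6], [-6, 12]]
Trace = 8 + 12 = 20
Determinant = 8*12 - (-6)^2 = 60
Discriminant = (20)^2 - 4*60 = 160.0
Eigenvalues: lambda_1 = 3.6754, lambda_2 = 16.3246
The function is convex.

1


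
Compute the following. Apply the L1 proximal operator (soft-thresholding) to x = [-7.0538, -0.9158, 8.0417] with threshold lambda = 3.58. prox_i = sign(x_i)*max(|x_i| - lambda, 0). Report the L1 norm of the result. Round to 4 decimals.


Soft-thresholding with lambda = 3.58:
prox(-7.0538) = sign(-7.0538)*max(|-7.0538| - 3.58, 0) = -3.4738
prox(-0.9158) = sign(-0.9158)*max(|-0.9158| - 3.58, 0) = 0.0
prox(8.0417) = sign(8.0417)*max(|8.0417| - 3.58, 0) = 4.4617
prox(x) = [-3.4738, 0.0, 4.4617]
||prox(x)||_1 = 3.4738 + 0.0 + 4.4617 = 7.9355


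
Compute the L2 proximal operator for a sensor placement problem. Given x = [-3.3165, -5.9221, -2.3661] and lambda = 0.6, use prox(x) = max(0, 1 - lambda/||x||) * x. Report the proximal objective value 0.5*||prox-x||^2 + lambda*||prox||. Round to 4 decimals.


Step 1: Compute ||x||.
||x|| = 7.1881
Step 2: Compute scaling factor.
scale = max(0, 1 - 0.6/7.1881) = 0.9165
Step 3: prox(x) = [-3.0397, -5.4278, -2.1686]
||prox(x)|| = 6.5881
Step 4: Proximal objective.
0.5*||prox-x||^2 = 0.18
lambda*||prox|| = 3.9529
Total = 4.1329


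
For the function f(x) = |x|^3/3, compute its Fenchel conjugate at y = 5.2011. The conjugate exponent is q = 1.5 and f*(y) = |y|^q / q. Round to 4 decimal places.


The conjugate exponent q satisfies 1/p + 1/q = 1.
p = 3, so q = 3/(3 - 1) = 1.5
|y|^q = 5.2011^1.5 = 11.8616
f*(5.2011) = 11.8616 / 1.5 = 7.9077


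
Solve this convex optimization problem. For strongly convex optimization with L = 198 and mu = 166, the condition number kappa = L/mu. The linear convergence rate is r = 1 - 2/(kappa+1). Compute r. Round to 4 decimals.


Step 1: Compute the condition number.
kappa = L/mu = 198/166 = 1.1928
Step 2: Compute the convergence rate.
r = 1 - 2/(kappa + 1) = 1 - 2*mu/(L + mu) = (L - mu)/(L + mu) = 32/364 = 0.0879


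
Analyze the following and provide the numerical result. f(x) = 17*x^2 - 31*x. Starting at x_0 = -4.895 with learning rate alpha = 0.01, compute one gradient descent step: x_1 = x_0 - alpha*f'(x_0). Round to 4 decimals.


We compute the gradient at x_0 and apply the update.
f'(x) = 34*x - 31
f'(-4.895) = 34*-4.895 - 31 = -197.43
x_1 = -4.895 - 0.01*-197.43 = -2.9207


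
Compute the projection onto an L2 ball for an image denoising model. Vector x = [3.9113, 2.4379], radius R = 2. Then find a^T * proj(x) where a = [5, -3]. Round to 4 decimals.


Step 1: Compute ||x|| (intermediates to 6 decimals).
||x|| = sqrt(3.9113^2 + 2.4379^2) = 4.608864
Step 2: Project.
Since ||x|| > R, scale = R/||x|| = 2/4.608864 = 0.433946, proj(x) = scale * x
proj(x) = [1.697293, 1.057917]
Step 3: Dot product.
a^T * proj(x) = 5*1.697293 - 3*1.057917 = 5.3127


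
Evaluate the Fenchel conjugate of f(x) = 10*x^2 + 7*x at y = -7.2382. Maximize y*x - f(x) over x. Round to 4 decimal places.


f*(y) = sup_x {y*x - a*x^2 - b*x} = sup_x {(y-b)*x - a*x^2}
FOC: (y - b) - 2a*x = 0 => x* = (y - b)/(2a)
x* = (-7.2382 - 7)/(2*10) = -0.7119
f*(-7.2382) = (y-b)^2/(4a) = (-7.2382 - 7)^2/(4*10)
= 202.7263/40 = 5.0682


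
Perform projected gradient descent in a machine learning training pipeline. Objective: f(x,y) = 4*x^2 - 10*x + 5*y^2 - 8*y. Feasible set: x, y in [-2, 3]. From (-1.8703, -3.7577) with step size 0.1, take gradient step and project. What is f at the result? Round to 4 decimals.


Step 1: Compute gradient at (-1.8703, -3.7577).
grad_x = 2*4*-1.8703 - 10 = -24.9624
grad_y = 2*5*-3.7577 - 8 = -45.577
Step 2: Gradient step.
x_raw = -1.8703 - 0.1*-24.9624 = 0.6259
y_raw = -3.7577 - 0.1*-45.577 = 0.8
Step 3: Project onto [-2, 3].
x_proj = clip(0.6259) = 0.6259
y_proj = clip(0.8) = 0.8
Step 4: Evaluate f.
f(0.6259, 0.8) = -7.8922


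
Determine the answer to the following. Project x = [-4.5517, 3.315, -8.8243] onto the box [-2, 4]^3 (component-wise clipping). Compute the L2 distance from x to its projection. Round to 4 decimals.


Project each component onto [-2, 4].
clip(-4.5517) = -2.0, clip(3.315) = 3.315, clip(-8.8243) = -2.0
Projection = [-2.0, 3.315, -2.0]
Squared diffs: [6.5112, 0.0, 46.5711]
Distance = sqrt(53.0823) = 7.2858


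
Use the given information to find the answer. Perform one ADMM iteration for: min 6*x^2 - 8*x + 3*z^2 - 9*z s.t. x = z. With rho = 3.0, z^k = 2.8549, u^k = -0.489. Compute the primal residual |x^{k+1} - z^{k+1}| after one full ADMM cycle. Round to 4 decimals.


ADMM iteration with rho = 3.0, z^k = 2.8549, u^k = -0.489
Step 1: x-update.
Minimize 6*x^2 - 8*x + (3.0/2)*(x - 2.8549 - 0.489)^2
FOC: (2*6 + 3.0)*x = 8 + 3.0*(2.8549 + 0.489)
x^{k+1} = 1.2021
Step 2: z-update.
Minimize 3*z^2 - 9*z + (3.0/2)*(1.2021 - z - 0.489)^2
FOC: (2*3 + 3.0)*z = 9 + 3.0*(1.2021 - 0.489)
z^{k+1} = 1.2377
Step 3: u-update.
u^{k+1} = -0.489 + 1.2021 - 1.2377 = -0.5246
Step 4: Primal residual = |1.2021 - 1.2377| = 0.0356


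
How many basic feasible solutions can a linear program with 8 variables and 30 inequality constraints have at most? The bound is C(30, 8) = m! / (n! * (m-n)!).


Each vertex corresponds to some choice of n active constraints out of m, so the number of vertices is at most C(m, n) = m! / (n!(m-n)!).
m = 30, n = 8
Numerator: 30 * 29 * 28 * 27 * 26 * 25 * 24 * 23
Denominator: 8! = 40320
C(30, 8) = 5852925


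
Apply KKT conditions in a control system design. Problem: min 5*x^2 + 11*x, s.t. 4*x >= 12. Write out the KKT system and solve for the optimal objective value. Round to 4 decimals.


Step 1: Try lambda = 0 (constraint inactive).
x_unc = -11/(2*5) = -1.1
Check: 4*-1.1 = -4.4 < 12 -- violated!
Step 2: Constraint must be active: 4*x = 12
x* = 12/4 = 3.0
lambda = (2*5*3.0 + 11)/4 = 10.25
Step 3: Compute optimal value.
f(x*) = 5*3.0^2 + 11*3.0 = 78.0


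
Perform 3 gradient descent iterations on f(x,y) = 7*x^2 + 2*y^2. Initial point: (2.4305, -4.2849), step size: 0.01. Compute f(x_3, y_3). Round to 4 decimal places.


Gradient descent on f(x,y) = 7*x^2 + 2*y^2.
Starting point: (2.4305, -4.2849), alpha = 0.01
Step 1: grad_x = 2*7*2.4305 = 34.027, grad_y = 2*2*-4.2849 = -17.1396
  x_1 = 2.4305 - 0.01*34.027 = 2.0902
  y_1 = -4.2849 - 0.01*-17.1396 = -4.1135
Step 2: grad_x = 2*7*2.0902 = 29.2632, grad_y = 2*2*-4.1135 = -16.454
  x_2 = 2.0902 - 0.01*29.2632 = 1.7976
  y_2 = -4.1135 - 0.01*-16.454 = -3.949
Step 3: grad_x = 2*7*1.7976 = 25.1664, grad_y = 2*2*-3.949 = -15.7959
  x_3 = 1.7976 - 0.01*25.1664 = 1.5459
  y_3 = -3.949 - 0.01*-15.7959 = -3.791
f(1.5459, -3.791) = 7*1.5459^2 + 2*(-3.791)^2 = 45.4728


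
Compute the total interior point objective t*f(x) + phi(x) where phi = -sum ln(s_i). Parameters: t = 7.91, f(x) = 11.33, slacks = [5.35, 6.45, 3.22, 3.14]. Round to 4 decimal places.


Step 1: Compute log-barrier.
ln values: [1.6771, 1.8641, 1.1694, 1.1442]
phi = -(1.6771 + 1.8641 + 1.1694 + 1.1442) = -5.8548
Step 2: Compute augmented objective.
t*f(x) = 7.91*11.33 = 89.6203
Total = 89.6203 - 5.8548 = 83.7655


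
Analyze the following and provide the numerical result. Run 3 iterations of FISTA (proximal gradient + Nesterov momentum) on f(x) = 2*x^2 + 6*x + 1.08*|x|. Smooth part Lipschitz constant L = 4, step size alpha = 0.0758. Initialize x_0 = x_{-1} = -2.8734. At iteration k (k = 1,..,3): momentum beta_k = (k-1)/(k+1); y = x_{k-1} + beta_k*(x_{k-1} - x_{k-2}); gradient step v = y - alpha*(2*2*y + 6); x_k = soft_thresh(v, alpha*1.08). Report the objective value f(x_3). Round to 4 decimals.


FISTA on f(x) = 2*x^2 + 6*x + 1.08*|x|
L = 4, alpha = 0.0758
Iteration 1: beta = 0.0, y = -2.8734 + 0.0*(-2.8734 + 2.8734) = -2.8734
  grad(y) = -5.4936, v = y - alpha*grad = -2.457
  prox(v) = soft_thresh(-2.457, 0.0819) = -2.3751
Iteration 2: beta = 0.3333, y = -2.3751 + 0.3333*(-2.3751 + 2.8734) = -2.209
  grad(y) = -2.8361, v = y - alpha*grad = -1.9941
  prox(v) = soft_thresh(-1.9941, 0.0819) = -1.9122
Iteration 3: beta = 0.5, y = -1.9122 + 0.5*(-1.9122 + 2.3751) = -1.6807
  grad(y) = -0.7229, v = y - alpha*grad = -1.6259
  prox(v) = soft_thresh(-1.6259, 0.0819) = -1.5441
f(x_3) = 2*(-1.5441)^2 + 6*(-1.5441) + 1.08*|-1.5441| = -2.8285


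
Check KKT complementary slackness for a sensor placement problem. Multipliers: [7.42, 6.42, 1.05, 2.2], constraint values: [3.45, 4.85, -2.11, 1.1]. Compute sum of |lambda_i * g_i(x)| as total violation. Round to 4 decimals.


KKT complementary slackness check:
lambda_1 * g_1 = 7.42 * 3.45 = 25.599
lambda_2 * g_2 = 6.42 * 4.85 = 31.137
lambda_3 * g_3 = 1.05 * -2.11 = -2.2155
lambda_4 * g_4 = 2.2 * 1.1 = 2.42
Total violation = 25.599 + 31.137 + 2.2155 + 2.42 = 61.3715


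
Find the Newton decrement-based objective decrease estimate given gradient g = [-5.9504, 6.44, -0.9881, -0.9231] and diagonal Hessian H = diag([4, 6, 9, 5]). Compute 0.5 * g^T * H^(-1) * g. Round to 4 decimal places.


Step 1: H is diagonal, so H^(-1) * g = [-1.4876, 1.0733, -0.1098, -0.1846].
Step 2: g^T H^(-1) g = sum_i g_i^2 / H_ii
  = (-5.9504)^2/4 + (6.44)^2/6 + (-0.9881)^2/9 + (-0.9231)^2/5
  = 8.8518 + 6.9123 + 0.1085 + 0.1704 = 16.043
Step 3: Objective decrease = 0.5 * g^T H^(-1) g = 8.0215


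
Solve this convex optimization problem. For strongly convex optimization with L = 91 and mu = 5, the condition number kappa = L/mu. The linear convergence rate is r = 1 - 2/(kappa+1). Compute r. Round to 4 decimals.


Step 1: Compute the condition number.
kappa = L/mu = 91/5 = 18.2
Step 2: Compute the convergence rate.
r = 1 - 2/(kappa + 1) = 1 - 2*mu/(L + mu) = (L - mu)/(L + mu) = 86/96 = 0.8958


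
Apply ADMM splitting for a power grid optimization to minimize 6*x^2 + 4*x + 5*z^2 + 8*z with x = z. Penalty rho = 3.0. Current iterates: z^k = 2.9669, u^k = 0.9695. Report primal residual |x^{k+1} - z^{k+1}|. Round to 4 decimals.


ADMM iteration with rho = 3.0, z^k = 2.9669, u^k = 0.9695
Step 1: x-update.
Minimize 6*x^2 + 4*x + (3.0/2)*(x - 2.9669 + 0.9695)^2
FOC: (2*6 + 3.0)*x = -4 + 3.0*(2.9669 - 0.9695)
x^{k+1} = 0.1328
Step 2: z-update.
Minimize 5*z^2 + 8*z + (3.0/2)*(0.1328 - z + 0.9695)^2
FOC: (2*5 + 3.0)*z = -8 + 3.0*(0.1328 + 0.9695)
z^{k+1} = -0.361
Step 3: u-update.
u^{k+1} = 0.9695 + 0.1328 + 0.361 = 1.4633
Step 4: Primal residual = |0.1328 + 0.361| = 0.4938


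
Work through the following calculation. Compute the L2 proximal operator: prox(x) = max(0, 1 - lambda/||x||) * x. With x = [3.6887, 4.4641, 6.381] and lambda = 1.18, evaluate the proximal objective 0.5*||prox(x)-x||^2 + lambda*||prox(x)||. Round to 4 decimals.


Step 1: Compute ||x||.
||x|| = 8.617
Step 2: Compute scaling factor.
scale = max(0, 1 - 1.18/8.617) = 0.8631
Step 3: prox(x) = [3.1836, 3.8528, 5.5072]
||prox(x)|| = 7.437
Step 4: Proximal objective.
0.5*||prox-x||^2 = 0.6962
lambda*||prox|| = 8.7757
Total = 9.4718


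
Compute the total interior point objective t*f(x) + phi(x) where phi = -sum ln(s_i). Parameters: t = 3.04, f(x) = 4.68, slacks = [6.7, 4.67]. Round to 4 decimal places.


Step 1: Compute log-barrier.
ln values: [1.9021, 1.5412]
phi = -(1.9021 + 1.5412) = -3.4433
Step 2: Compute augmented objective.
t*f(x) = 3.04*4.68 = 14.2272
Total = 14.2272 - 3.4433 = 10.7839


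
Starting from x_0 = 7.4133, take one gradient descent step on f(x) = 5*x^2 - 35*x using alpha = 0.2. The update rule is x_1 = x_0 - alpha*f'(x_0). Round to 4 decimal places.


We compute the gradient at x_0 and apply the update.
f'(x) = 10*x - 35
f'(7.4133) = 10*7.4133 - 35 = 39.133
x_1 = 7.4133 - 0.2*39.133 = -0.4133


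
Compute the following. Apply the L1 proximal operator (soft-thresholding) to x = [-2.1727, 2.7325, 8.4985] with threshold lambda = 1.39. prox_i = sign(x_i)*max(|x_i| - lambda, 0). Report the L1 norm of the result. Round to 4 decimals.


Soft-thresholding with lambda = 1.39:
prox(-2.1727) = sign(-2.1727)*max(|-2.1727| - 1.39, 0) = -0.7827
prox(2.7325) = sign(2.7325)*max(|2.7325| - 1.39, 0) = 1.3425
prox(8.4985) = sign(8.4985)*max(|8.4985| - 1.39, 0) = 7.1085
prox(x) = [-0.7827, 1.3425, 7.1085]
||prox(x)||_1 = 0.7827 + 1.3425 + 7.1085 = 9.2337


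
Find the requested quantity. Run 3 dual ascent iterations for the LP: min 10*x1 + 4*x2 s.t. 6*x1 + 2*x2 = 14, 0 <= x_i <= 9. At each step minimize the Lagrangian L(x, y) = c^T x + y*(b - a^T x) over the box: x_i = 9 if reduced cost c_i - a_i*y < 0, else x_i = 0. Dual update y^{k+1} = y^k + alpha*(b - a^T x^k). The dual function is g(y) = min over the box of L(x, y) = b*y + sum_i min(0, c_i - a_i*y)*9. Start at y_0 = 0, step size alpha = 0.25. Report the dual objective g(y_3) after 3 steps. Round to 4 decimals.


Dual ascent for LP: min 10*x1 + 4*x2, 6*x1 + 2*x2 = 14, 0 <= x_i <= 9
Step 1: y^k = 0.0, reduced costs: (10.0, 4.0)
  x^k = (0.0, 0.0), subgradient = b - a^T x = 14.0
  y^{k+1} = 0.0 + 0.25*14.0 = 3.5
Step 2: y^k = 3.5, reduced costs: (-11.0, -3.0)
  x^k = (9.0, 9.0), subgradient = b - a^T x = -58.0
  y^{k+1} = 3.5 + 0.25*-58.0 = -11.0
Step 3: y^k = -11.0, reduced costs: (76.0, 26.0)
  x^k = (0.0, 0.0), subgradient = b - a^T x = 14.0
  y^{k+1} = -11.0 + 0.25*14.0 = -7.5
Dual objective at y_3 = -7.5: reduced costs (55.0, 19.0), box minimizer x = (0.0, 0.0)
g(y_3) = b*y + (c1 - a1*y)*x1 + (c2 - a2*y)*x2 = 14*(-7.5) + 55.0*0.0 + 19.0*0.0 = -105.0 + 0.0 + 0.0 = -105.0


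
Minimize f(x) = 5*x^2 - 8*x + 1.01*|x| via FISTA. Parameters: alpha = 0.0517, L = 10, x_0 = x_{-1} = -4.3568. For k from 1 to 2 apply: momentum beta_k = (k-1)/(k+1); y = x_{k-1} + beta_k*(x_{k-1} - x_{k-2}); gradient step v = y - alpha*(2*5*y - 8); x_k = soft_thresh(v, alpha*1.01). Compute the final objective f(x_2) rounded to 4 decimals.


FISTA on f(x) = 5*x^2 - 8*x + 1.01*|x|
L = 10, alpha = 0.0517
Iteration 1: beta = 0.0, y = -4.3568 + 0.0*(-4.3568 + 4.3568) = -4.3568
  grad(y) = -51.568, v = y - alpha*grad = -1.6907
  prox(v) = soft_thresh(-1.6907, 0.0522) = -1.6385
Iteration 2: beta = 0.3333, y = -1.6385 + 0.3333*(-1.6385 + 4.3568) = -0.7324
  grad(y) = -15.3242, v = y - alpha*grad = 0.0598
  prox(v) = soft_thresh(0.0598, 0.0522) = 0.0076
f(x_2) = 5*0.0076^2 - 8*0.0076 + 1.01*|0.0076| = -0.053


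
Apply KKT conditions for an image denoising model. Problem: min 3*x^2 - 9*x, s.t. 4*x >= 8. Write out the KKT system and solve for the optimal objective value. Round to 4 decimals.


Step 1: Try lambda = 0 (constraint inactive).
x_unc = 9/(2*3) = 1.5
Check: 4*1.5 = 6.0 < 8 -- violated!
Step 2: Constraint must be active: 4*x = 8
x* = 8/4 = 2.0
lambda = (2*3*2.0 - 9)/4 = 0.75
Step 3: Compute optimal value.
f(x*) = 3*2.0^2 - 9*2.0 = -6.0


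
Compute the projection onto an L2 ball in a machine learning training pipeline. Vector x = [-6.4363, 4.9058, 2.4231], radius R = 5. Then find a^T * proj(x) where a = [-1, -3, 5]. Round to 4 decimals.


Step 1: Compute ||x|| (intermediates to 6 decimals).
||x|| = sqrt((-6.4363)^2 + 4.9058^2 + 2.4231^2) = 8.447736
Step 2: Project.
Since ||x|| > R, scale = R/||x|| = 5/8.447736 = 0.591875, proj(x) = scale * x
proj(x) = [-3.809485, 2.90362, 1.434172]
Step 3: Dot product.
a^T * proj(x) = -1*(-3.809485) - 3*2.90362 + 5*1.434172 = 2.2695


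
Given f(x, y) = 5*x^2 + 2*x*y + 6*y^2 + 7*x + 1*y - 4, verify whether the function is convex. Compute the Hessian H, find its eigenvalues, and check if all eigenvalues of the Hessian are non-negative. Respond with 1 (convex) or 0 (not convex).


The Hessian of f(x,y) = 5*x^2 + 2*x*y + 6*y^2 + 7*x + 1*y - 4 is:
H = [[10, 2], [2, 12]]
Trace = 10 + 12 = 22
Determinant = 10*12 - (2)^2 = 116
Discriminant = (22)^2 - 4*116 = 20.0
Eigenvalues: lambda_1 = 8.7639, lambda_2 = 13.2361
The function is convex.

1


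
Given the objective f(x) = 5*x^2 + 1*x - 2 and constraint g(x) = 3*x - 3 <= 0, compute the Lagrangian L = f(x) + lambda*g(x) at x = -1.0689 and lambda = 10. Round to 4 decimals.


Step 1: Evaluate f(x).
f(-1.0689) = 5*(-1.0689)^2 + 1*(-1.0689) - 2 = 2.6438
Step 2: Evaluate g(x).
g(-1.0689) = 3*-1.0689 - 3 = -6.2067
Step 3: Compute Lagrangian.
L = 2.6438 + 10*-6.2067 = -59.4232


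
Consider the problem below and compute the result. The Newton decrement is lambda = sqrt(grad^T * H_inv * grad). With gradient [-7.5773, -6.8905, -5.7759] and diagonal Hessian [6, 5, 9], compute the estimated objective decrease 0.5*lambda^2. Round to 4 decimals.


Step 1: H is diagonal, so H^(-1) * g = [-1.2629, -1.3781, -0.6418].
Step 2: g^T H^(-1) g = sum_i g_i^2 / H_ii
  = (-7.5773)^2/6 + (-6.8905)^2/5 + (-5.7759)^2/9
  = 9.5692 + 9.4958 + 3.7068 = 22.7718
Step 3: Objective decrease = 0.5 * g^T H^(-1) g = 11.3859


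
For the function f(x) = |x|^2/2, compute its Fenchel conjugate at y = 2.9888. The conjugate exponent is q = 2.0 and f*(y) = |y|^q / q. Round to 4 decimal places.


The conjugate exponent q satisfies 1/p + 1/q = 1.
p = 2, so q = 2/(2 - 1) = 2.0
|y|^q = 2.9888^2.0 = 8.9329
f*(2.9888) = 8.9329 / 2.0 = 4.4665


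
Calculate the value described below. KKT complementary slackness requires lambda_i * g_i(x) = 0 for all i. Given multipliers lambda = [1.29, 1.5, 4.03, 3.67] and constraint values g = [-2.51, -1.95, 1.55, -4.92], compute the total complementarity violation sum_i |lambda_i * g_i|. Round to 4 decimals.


KKT complementary slackness check:
lambda_1 * g_1 = 1.29 * -2.51 = -3.2379
lambda_2 * g_2 = 1.5 * -1.95 = -2.925
lambda_3 * g_3 = 4.03 * 1.55 = 6.2465
lambda_4 * g_4 = 3.67 * -4.92 = -18.0564
Total violation = 3.2379 + 2.925 + 6.2465 + 18.0564 = 30.4658


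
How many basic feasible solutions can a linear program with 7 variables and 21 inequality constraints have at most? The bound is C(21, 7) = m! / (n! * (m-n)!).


Each vertex corresponds to some choice of n active constraints out of m, so the number of vertices is at most C(m, n) = m! / (n!(m-n)!).
m = 21, n = 7
Numerator: 21 * 20 * 19 * 18 * 17 * 16 * 15
Denominator: 7! = 5040
C(21, 7) = 116280


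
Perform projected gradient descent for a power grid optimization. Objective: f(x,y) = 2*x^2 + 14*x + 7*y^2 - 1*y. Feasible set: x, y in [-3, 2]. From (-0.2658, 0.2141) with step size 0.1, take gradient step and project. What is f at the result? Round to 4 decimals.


Step 1: Compute gradient at (-0.2658, 0.2141).
grad_x = 2*2*-0.2658 + 14 = 12.9368
grad_y = 2*7*0.2141 - 1 = 1.9974
Step 2: Gradient step.
x_raw = -0.2658 - 0.1*12.9368 = -1.5595
y_raw = 0.2141 - 0.1*1.9974 = 0.0144
Step 3: Project onto [-3, 2].
x_proj = clip(-1.5595) = -1.5595
y_proj = clip(0.0144) = 0.0144
Step 4: Evaluate f.
f(-1.5595, 0.0144) = -16.9817


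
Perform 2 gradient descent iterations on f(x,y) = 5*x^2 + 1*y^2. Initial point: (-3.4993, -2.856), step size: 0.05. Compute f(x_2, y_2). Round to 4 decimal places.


Gradient descent on f(x,y) = 5*x^2 + 1*y^2.
Starting point: (-3.4993, -2.856), alpha = 0.05
Step 1: grad_x = 2*5*-3.4993 = -34.993, grad_y = 2*1*-2.856 = -5.712
  x_1 = -3.4993 - 0.05*-34.993 = -1.7497
  y_1 = -2.856 - 0.05*-5.712 = -2.5704
Step 2: grad_x = 2*5*-1.7497 = -17.4965, grad_y = 2*1*-2.5704 = -5.1408
  x_2 = -1.7497 - 0.05*-17.4965 = -0.8748
  y_2 = -2.5704 - 0.05*-5.1408 = -2.3134
f(-0.8748, -2.3134) = 5*(-0.8748)^2 + 1*(-2.3134)^2 = 9.1782


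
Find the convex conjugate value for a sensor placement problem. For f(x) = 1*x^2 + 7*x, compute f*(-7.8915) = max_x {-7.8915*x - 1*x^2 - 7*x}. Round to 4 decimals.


f*(y) = sup_x {y*x - a*x^2 - b*x} = sup_x {(y-b)*x - a*x^2}
FOC: (y - b) - 2a*x = 0 => x* = (y - b)/(2a)
x* = (-7.8915 - 7)/(2*1) = -7.4458
f*(-7.8915) = (y-b)^2/(4a) = (-7.8915 - 7)^2/(4*1)
= 221.7568/4 = 55.4392


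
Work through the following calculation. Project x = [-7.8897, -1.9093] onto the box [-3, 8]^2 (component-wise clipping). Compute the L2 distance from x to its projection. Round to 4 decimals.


Project each component onto [-3, 8].
clip(-7.8897) = -3.0, clip(-1.9093) = -1.9093
Projection = [-3.0, -1.9093]
Squared diffs: [23.9092, 0.0]
Distance = sqrt(23.9092) = 4.8897


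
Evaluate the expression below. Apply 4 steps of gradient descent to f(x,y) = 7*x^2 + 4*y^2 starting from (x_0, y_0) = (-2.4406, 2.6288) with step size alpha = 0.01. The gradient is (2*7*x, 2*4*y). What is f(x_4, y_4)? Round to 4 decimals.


Gradient descent on f(x,y) = 7*x^2 + 4*y^2.
Starting point: (-2.4406, 2.6288), alpha = 0.01
Step 1: grad_x = 2*7*-2.4406 = -34.1684, grad_y = 2*4*2.6288 = 21.0304
  x_1 = -2.4406 - 0.01*-34.1684 = -2.0989
  y_1 = 2.6288 - 0.01*21.0304 = 2.4185
Step 2: grad_x = 2*7*-2.0989 = -29.3848, grad_y = 2*4*2.4185 = 19.348
  x_2 = -2.0989 - 0.01*-29.3848 = -1.8051
  y_2 = 2.4185 - 0.01*19.348 = 2.225
Step 3: grad_x = 2*7*-1.8051 = -25.2709, grad_y = 2*4*2.225 = 17.8001
  x_3 = -1.8051 - 0.01*-25.2709 = -1.5524
  y_3 = 2.225 - 0.01*17.8001 = 2.047
Step 4: grad_x = 2*7*-1.5524 = -21.733, grad_y = 2*4*2.047 = 16.3761
  x_4 = -1.5524 - 0.01*-21.733 = -1.335
  y_4 = 2.047 - 0.01*16.3761 = 1.8833
f(-1.335, 1.8833) = 7*(-1.335)^2 + 4*1.8833^2 = 26.6627


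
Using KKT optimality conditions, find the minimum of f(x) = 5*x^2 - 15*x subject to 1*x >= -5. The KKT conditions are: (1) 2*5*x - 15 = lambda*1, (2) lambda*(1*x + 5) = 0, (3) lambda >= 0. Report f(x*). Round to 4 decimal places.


Step 1: Try lambda = 0 (constraint inactive).
Stationarity: 2*5*x - 15 = 0
x* = 15/(2*5) = 1.5
Check constraint: 1*1.5 = 1.5 >= -5 -- satisfied.
Step 2: Compute optimal value.
f(x*) = 5*1.5^2 - 15*1.5 = -11.25
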